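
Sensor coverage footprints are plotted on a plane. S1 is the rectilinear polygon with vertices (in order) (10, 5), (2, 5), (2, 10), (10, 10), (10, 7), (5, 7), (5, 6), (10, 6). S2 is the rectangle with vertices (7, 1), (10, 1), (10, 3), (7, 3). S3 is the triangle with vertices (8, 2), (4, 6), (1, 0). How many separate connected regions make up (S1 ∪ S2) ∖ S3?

(S1 ∪ S2) ∖ S3 splits into 2 disjoint pieces (area 34.25, area 5.3571).

2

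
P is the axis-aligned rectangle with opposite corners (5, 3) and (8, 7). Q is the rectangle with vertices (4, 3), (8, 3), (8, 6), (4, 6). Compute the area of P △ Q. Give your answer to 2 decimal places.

6.00

|P∩Q|: x∈[5,8], y∈[3,6] → 3·3 = 9.
|P △ Q| = |P| + |Q| − 2·|P∩Q| = 12 + 12 − 18 = 6.00.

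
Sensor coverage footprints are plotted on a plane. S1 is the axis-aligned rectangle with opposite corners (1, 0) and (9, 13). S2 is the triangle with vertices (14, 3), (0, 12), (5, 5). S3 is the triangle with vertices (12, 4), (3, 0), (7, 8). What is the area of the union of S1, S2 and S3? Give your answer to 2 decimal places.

By inclusion–exclusion:
Individual areas: |S1| = 104, |S2| = 26.5, |S3| = 28.
|S1∩S2| = 20.8635.
|S1∩S3| = 22.4.
|S2∩S3| = 11.5952.
|S1∩S2∩S3| = 7.6698.
|S1 ∪ S2 ∪ S3| = 158.5 − 54.8587 + 7.6698 = 111.31.

111.31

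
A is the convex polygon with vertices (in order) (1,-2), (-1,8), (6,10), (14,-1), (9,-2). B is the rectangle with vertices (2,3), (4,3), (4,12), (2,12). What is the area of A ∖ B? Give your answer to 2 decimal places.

104.21

|A| = 116.5, |A∩B| = 12.2857.
|A ∖ B| = |A| − |A∩B| = 116.5 − 12.2857 = 104.21.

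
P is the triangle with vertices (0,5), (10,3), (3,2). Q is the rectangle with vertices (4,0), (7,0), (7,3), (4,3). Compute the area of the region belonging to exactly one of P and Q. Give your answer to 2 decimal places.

|P| = 12, |Q| = 9, |P∩Q| = 1.9286.
|P △ Q| = |P| + |Q| − 2·|P∩Q| = 12 + 9 − 3.8571 = 17.14.

17.14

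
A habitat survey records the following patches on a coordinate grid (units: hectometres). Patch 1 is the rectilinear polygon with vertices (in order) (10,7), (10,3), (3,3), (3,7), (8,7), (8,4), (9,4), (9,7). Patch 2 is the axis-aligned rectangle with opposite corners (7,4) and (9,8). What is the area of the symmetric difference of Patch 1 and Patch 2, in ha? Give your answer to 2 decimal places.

|Patch 1| = 25, |Patch 2| = 8, |Patch 1∩Patch 2| = 3.
|Patch 1 △ Patch 2| = |Patch 1| + |Patch 2| − 2·|Patch 1∩Patch 2| = 25 + 8 − 6 = 27.00.

27.00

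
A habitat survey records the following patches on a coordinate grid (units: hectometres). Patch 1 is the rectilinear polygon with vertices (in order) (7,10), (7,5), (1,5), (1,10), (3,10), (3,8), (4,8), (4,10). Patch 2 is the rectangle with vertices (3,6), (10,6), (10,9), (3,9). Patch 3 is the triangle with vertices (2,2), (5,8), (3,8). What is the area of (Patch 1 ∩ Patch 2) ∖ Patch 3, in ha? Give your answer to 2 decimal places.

8.00

|Patch 1 ∩ Patch 2| = 11.
|(Patch 1 ∩ Patch 2) ∩ Patch 3| = 3.
|(Patch 1 ∩ Patch 2) ∖ Patch 3| = 11 − 3 = 8.00.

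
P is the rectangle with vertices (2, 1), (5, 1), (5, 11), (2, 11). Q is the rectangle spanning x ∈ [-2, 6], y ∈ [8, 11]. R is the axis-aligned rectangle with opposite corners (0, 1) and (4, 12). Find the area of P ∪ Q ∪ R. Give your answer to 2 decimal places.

63.00

By inclusion–exclusion:
Individual areas: |P| = 30, |Q| = 24, |R| = 44.
|P∩Q|: x∈[2,5], y∈[8,11] → 3·3 = 9.
|P∩R|: x∈[2,4], y∈[1,11] → 2·10 = 20.
|Q∩R|: x∈[0,4], y∈[8,11] → 4·3 = 12.
|P∩Q∩R| = 6.
|P ∪ Q ∪ R| = 98 − 41 + 6 = 63.00.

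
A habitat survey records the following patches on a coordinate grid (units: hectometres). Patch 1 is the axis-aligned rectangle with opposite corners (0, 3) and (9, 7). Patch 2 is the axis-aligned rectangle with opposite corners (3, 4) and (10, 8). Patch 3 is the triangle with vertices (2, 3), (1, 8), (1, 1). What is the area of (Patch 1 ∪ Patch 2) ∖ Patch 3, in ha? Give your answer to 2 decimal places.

|Patch 1 ∪ Patch 2| = 46.
|(Patch 1 ∪ Patch 2) ∩ Patch 3| = 2.4.
|(Patch 1 ∪ Patch 2) ∖ Patch 3| = 46 − 2.4 = 43.60.

43.60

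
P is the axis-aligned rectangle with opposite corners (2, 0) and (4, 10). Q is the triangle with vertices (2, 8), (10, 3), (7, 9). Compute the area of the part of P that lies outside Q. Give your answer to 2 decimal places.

|P| = 20, |P∩Q| = 1.65.
|P ∖ Q| = |P| − |P∩Q| = 20 − 1.65 = 18.35.

18.35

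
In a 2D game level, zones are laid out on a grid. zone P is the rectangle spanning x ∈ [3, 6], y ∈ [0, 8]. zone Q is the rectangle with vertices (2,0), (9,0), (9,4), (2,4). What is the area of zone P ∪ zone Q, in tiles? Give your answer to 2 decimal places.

40.00

By inclusion–exclusion:
Individual areas: |zone P| = 24, |zone Q| = 28.
|zone P∩zone Q|: x∈[3,6], y∈[0,4] → 3·4 = 12.
|zone P ∪ zone Q| = 52 − 12 = 40.00.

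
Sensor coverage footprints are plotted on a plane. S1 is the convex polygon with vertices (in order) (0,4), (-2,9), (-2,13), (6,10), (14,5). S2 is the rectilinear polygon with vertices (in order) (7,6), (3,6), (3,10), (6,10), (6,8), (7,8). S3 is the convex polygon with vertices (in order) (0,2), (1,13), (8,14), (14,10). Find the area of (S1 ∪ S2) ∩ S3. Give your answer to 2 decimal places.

44.76

The region (S1 ∪ S2) ∩ S3 is the polygon with vertices (6,10), (9.821,7.612), (4,4.286), (0.183,4.013), (0.901,11.912).
By the shoelace formula its area is 44.76.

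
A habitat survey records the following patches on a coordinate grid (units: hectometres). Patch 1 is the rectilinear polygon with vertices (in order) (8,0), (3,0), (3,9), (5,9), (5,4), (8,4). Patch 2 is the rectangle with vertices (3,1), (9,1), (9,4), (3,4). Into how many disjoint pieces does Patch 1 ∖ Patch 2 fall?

2

Patch 1 ∖ Patch 2 splits into 2 disjoint pieces (area 5, area 10).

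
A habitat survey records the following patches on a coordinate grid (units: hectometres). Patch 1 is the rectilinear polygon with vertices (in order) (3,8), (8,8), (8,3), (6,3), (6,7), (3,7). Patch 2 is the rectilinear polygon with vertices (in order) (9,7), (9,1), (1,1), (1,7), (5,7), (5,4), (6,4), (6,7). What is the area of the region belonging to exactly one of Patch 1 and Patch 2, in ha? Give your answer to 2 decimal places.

42.00

|Patch 1| = 13, |Patch 2| = 45, |Patch 1∩Patch 2| = 8.
|Patch 1 △ Patch 2| = |Patch 1| + |Patch 2| − 2·|Patch 1∩Patch 2| = 13 + 45 − 16 = 42.00.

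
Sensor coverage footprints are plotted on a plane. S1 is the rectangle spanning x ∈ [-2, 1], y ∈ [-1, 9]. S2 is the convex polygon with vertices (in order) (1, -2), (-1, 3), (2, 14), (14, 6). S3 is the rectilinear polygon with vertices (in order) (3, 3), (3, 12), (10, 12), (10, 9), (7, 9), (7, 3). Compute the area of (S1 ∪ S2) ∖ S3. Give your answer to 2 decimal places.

|S1 ∪ S2| = 136.6091.
|(S1 ∪ S2) ∩ S3| = 36.75.
|(S1 ∪ S2) ∖ S3| = 136.6091 − 36.75 = 99.86.

99.86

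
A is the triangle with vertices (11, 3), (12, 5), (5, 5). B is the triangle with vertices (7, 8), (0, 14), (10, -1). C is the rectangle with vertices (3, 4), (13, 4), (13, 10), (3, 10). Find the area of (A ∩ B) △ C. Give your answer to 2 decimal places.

|A ∩ B| = 1.4732.
|(A ∩ B) ∩ C| = 1.4524.
|(A ∩ B) △ C| = 1.4732 + 60 − 2.9048 = 58.57.

58.57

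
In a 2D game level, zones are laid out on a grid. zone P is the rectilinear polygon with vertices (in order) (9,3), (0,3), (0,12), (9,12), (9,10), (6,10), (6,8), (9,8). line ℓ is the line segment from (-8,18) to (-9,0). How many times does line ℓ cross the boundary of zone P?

The segment lies entirely outside zone P and never meets its boundary.

0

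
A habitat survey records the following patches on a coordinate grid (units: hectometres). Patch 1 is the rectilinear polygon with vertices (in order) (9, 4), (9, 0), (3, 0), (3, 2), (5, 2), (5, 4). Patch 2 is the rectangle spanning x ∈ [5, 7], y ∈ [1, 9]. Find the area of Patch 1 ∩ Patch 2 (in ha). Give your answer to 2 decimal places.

6.00

The intersection is the polygon with vertices (5,4), (7,4), (7,1), (5,1), (5,2).
By the shoelace formula its area is 6.00.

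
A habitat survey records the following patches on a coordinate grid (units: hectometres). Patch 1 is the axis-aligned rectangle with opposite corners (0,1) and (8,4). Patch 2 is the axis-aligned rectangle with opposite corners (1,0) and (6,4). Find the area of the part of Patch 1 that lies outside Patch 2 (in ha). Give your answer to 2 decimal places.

9.00

|Patch 1∩Patch 2|: x∈[1,6], y∈[1,4] → 5·3 = 15.
|Patch 1| = 24.
|Patch 1 ∖ Patch 2| = |Patch 1| − |Patch 1∩Patch 2| = 24 − 15 = 9.00.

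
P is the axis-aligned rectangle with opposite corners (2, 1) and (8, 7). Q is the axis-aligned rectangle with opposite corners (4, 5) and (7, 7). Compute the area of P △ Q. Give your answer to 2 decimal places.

30.00

|P∩Q|: x∈[4,7], y∈[5,7] → 3·2 = 6.
|P △ Q| = |P| + |Q| − 2·|P∩Q| = 36 + 6 − 12 = 30.00.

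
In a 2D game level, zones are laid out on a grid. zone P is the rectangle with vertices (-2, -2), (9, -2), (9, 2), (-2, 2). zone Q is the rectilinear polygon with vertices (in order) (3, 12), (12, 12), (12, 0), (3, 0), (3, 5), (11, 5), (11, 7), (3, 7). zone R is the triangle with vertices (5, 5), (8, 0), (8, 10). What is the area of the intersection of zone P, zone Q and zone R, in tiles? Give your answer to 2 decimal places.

1.20

The intersection is the polygon with vertices (8,2), (8,0), (6.8,2).
By the shoelace formula its area is 1.20.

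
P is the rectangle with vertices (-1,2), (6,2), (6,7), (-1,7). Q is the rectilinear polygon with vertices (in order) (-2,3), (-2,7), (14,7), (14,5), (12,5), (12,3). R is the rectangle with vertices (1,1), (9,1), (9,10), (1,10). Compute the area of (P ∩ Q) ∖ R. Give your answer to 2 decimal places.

8.00

|P ∩ Q| = 28.
|(P ∩ Q) ∩ R| = 20.
|(P ∩ Q) ∖ R| = 28 − 20 = 8.00.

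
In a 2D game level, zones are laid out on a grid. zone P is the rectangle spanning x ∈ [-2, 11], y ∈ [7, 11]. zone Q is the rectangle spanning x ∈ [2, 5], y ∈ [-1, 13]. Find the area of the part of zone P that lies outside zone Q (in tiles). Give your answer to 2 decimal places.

40.00

|zone P∩zone Q|: x∈[2,5], y∈[7,11] → 3·4 = 12.
|zone P| = 52.
|zone P ∖ zone Q| = |zone P| − |zone P∩zone Q| = 52 − 12 = 40.00.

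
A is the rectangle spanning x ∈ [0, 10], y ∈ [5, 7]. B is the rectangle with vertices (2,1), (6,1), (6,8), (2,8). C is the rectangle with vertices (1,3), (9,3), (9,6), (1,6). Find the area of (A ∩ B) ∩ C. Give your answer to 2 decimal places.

4.00

The region (A ∩ B) ∩ C is the polygon with vertices (6,5), (2,5), (2,6), (6,6).
By the shoelace formula its area is 4.00.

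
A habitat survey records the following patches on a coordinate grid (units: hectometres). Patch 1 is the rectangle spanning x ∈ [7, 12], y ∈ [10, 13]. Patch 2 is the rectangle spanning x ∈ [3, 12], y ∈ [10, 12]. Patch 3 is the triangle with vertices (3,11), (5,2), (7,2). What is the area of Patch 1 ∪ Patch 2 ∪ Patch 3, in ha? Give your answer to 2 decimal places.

By inclusion–exclusion:
Individual areas: |Patch 1| = 15, |Patch 2| = 18, |Patch 3| = 9.
|Patch 1∩Patch 2|: x∈[7,12], y∈[10,12] → 5·2 = 10.
|Patch 1∩Patch 3| = 0.
|Patch 2∩Patch 3| = 0.1111.
|Patch 1∩Patch 2∩Patch 3| = 0.
|Patch 1 ∪ Patch 2 ∪ Patch 3| = 42 − 10.1111 + 0 = 31.89.

31.89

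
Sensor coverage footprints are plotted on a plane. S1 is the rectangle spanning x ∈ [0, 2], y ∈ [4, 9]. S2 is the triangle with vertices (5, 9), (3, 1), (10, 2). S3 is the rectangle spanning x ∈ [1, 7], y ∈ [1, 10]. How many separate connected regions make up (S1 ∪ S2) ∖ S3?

(S1 ∪ S2) ∖ S3 splits into 2 disjoint pieces (area 5, area 6.9429).

2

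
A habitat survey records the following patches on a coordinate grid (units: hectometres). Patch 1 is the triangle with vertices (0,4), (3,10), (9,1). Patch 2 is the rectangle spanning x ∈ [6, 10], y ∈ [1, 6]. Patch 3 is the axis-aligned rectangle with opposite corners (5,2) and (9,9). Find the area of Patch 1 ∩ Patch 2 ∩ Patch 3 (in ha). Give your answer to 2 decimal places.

The intersection is the polygon with vertices (6,5.5), (8.333,2), (6,2).
By the shoelace formula its area is 4.08.

4.08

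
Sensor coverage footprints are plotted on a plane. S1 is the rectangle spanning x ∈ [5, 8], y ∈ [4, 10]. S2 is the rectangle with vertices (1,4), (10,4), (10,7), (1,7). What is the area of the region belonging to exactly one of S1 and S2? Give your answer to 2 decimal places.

|S1∩S2|: x∈[5,8], y∈[4,7] → 3·3 = 9.
|S1 △ S2| = |S1| + |S2| − 2·|S1∩S2| = 18 + 27 − 18 = 27.00.

27.00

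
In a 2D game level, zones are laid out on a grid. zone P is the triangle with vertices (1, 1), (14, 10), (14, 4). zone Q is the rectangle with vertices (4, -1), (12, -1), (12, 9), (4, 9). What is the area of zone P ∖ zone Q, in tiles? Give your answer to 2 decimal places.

|zone P| = 39, |zone P∩zone Q| = 25.8462.
|zone P ∖ zone Q| = |zone P| − |zone P∩zone Q| = 39 − 25.8462 = 13.15.

13.15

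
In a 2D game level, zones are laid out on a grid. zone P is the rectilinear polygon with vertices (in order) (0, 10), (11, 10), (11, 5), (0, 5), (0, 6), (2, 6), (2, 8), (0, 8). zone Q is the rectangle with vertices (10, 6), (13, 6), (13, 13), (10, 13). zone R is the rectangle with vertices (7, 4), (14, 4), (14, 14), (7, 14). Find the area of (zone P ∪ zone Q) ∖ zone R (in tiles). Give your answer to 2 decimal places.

31.00

|zone P ∪ zone Q| = 68.
|(zone P ∪ zone Q) ∩ zone R| = 37.
|(zone P ∪ zone Q) ∖ zone R| = 68 − 37 = 31.00.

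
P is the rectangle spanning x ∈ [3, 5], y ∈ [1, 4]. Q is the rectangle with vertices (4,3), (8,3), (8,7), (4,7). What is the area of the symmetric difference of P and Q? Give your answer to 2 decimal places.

20.00

|P∩Q|: x∈[4,5], y∈[3,4] → 1·1 = 1.
|P △ Q| = |P| + |Q| − 2·|P∩Q| = 6 + 16 − 2 = 20.00.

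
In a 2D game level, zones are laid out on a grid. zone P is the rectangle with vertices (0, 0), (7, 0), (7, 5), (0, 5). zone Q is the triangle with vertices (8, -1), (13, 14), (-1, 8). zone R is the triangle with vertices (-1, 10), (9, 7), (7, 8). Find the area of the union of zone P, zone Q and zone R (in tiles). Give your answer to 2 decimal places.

112.70

By inclusion–exclusion:
Individual areas: |zone P| = 35, |zone Q| = 90, |zone R| = 2.
|zone P∩zone Q| = 12.5.
|zone P∩zone R| = 0.
|zone Q∩zone R| = 1.7977.
|zone P∩zone Q∩zone R| = 0.
|zone P ∪ zone Q ∪ zone R| = 127 − 14.2977 + 0 = 112.70.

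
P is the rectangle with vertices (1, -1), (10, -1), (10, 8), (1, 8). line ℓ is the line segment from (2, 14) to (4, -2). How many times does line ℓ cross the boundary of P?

2

The segment meets the boundary at (3.875,-1), (2.75,8).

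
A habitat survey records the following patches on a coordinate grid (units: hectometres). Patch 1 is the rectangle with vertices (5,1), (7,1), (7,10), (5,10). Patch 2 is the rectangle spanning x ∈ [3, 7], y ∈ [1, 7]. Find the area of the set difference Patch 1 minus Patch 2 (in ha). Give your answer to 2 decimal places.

6.00

|Patch 1∩Patch 2|: x∈[5,7], y∈[1,7] → 2·6 = 12.
|Patch 1| = 18.
|Patch 1 ∖ Patch 2| = |Patch 1| − |Patch 1∩Patch 2| = 18 − 12 = 6.00.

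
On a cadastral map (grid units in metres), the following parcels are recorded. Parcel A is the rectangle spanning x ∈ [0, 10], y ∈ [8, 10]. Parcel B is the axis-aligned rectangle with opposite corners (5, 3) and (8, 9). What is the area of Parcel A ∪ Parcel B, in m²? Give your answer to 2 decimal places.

By inclusion–exclusion:
Individual areas: |Parcel A| = 20, |Parcel B| = 18.
|Parcel A∩Parcel B|: x∈[5,8], y∈[8,9] → 3·1 = 3.
|Parcel A ∪ Parcel B| = 38 − 3 = 35.00.

35.00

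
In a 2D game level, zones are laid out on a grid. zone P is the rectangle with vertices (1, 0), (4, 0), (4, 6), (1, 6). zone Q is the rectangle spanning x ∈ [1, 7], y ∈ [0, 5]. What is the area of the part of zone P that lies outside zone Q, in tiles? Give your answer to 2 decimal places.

3.00

|zone P∩zone Q|: x∈[1,4], y∈[0,5] → 3·5 = 15.
|zone P| = 18.
|zone P ∖ zone Q| = |zone P| − |zone P∩zone Q| = 18 − 15 = 3.00.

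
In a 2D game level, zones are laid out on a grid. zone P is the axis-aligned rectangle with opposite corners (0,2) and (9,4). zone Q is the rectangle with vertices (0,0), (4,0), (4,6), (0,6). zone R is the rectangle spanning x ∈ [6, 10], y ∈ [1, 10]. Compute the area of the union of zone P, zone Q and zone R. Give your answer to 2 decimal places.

64.00

By inclusion–exclusion:
Individual areas: |zone P| = 18, |zone Q| = 24, |zone R| = 36.
|zone P∩zone Q|: x∈[0,4], y∈[2,4] → 4·2 = 8.
|zone P∩zone R|: x∈[6,9], y∈[2,4] → 3·2 = 6.
|zone Q∩zone R| = 0 (no overlap).
|zone P∩zone Q∩zone R| = 0.
|zone P ∪ zone Q ∪ zone R| = 78 − 14 + 0 = 64.00.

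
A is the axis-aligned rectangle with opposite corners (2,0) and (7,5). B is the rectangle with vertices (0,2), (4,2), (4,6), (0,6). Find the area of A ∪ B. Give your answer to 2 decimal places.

By inclusion–exclusion:
Individual areas: |A| = 25, |B| = 16.
|A∩B|: x∈[2,4], y∈[2,5] → 2·3 = 6.
|A ∪ B| = 41 − 6 = 35.00.

35.00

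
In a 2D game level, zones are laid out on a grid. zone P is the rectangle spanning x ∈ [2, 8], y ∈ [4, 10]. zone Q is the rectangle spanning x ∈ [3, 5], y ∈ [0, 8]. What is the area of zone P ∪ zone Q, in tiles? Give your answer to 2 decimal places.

44.00

By inclusion–exclusion:
Individual areas: |zone P| = 36, |zone Q| = 16.
|zone P∩zone Q|: x∈[3,5], y∈[4,8] → 2·4 = 8.
|zone P ∪ zone Q| = 52 − 8 = 44.00.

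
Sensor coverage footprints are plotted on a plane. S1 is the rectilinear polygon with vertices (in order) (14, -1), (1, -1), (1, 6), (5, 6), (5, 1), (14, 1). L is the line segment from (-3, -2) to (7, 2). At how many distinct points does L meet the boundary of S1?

The segment meets the boundary at (5,1.2), (1,-0.4).

2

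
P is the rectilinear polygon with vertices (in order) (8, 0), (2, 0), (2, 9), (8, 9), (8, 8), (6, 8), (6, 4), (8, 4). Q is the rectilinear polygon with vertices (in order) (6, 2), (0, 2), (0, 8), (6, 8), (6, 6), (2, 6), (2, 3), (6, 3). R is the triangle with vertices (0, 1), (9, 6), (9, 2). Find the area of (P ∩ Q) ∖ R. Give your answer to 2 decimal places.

|P ∩ Q| = 12.
|(P ∩ Q) ∩ R| = 3.2889.
|(P ∩ Q) ∖ R| = 12 − 3.2889 = 8.71.

8.71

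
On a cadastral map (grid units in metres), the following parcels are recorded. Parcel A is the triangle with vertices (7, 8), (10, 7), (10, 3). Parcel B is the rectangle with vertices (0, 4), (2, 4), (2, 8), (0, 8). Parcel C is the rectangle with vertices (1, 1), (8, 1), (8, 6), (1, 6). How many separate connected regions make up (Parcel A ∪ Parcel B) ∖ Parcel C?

(Parcel A ∪ Parcel B) ∖ Parcel C splits into 2 disjoint pieces (area 6, area 6).

2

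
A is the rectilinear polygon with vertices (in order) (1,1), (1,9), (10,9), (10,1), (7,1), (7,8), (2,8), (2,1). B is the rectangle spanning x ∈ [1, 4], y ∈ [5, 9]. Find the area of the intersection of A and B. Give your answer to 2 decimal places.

6.00

The intersection is the polygon with vertices (1,9), (4,9), (4,8), (2,8), (2,5), (1,5).
By the shoelace formula its area is 6.00.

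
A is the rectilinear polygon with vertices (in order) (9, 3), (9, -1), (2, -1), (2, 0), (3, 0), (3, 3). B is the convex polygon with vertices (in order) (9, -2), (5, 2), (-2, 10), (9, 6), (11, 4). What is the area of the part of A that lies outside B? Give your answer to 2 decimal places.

|A| = 25, |A∩B| = 11.9375.
|A ∖ B| = |A| − |A∩B| = 25 − 11.9375 = 13.06.

13.06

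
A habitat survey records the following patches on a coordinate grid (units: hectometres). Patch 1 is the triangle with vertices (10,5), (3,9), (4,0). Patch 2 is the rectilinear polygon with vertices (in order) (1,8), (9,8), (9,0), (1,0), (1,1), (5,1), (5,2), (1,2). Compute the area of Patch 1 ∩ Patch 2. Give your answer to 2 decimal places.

26.81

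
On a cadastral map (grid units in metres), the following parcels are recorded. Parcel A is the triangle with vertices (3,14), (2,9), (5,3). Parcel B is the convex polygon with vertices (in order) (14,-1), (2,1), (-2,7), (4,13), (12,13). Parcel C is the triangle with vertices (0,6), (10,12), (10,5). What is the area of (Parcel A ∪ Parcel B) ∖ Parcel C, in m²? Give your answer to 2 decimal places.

|Parcel A ∪ Parcel B| = 160.8077.
|(Parcel A ∪ Parcel B) ∩ Parcel C| = 35.
|(Parcel A ∪ Parcel B) ∖ Parcel C| = 160.8077 − 35 = 125.81.

125.81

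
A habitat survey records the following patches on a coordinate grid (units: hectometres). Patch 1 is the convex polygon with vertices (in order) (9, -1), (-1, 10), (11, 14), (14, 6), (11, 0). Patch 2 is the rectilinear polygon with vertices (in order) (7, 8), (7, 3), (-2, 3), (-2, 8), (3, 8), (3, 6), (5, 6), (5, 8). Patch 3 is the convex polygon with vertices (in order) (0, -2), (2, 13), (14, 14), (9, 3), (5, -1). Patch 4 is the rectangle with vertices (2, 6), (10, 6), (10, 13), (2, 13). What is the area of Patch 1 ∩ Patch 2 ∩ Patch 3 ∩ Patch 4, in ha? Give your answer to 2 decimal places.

5.78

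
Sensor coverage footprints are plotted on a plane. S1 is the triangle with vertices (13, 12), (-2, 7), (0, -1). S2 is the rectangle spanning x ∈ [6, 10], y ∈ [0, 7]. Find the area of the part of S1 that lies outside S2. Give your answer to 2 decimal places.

63.00

|S1| = 65, |S1∩S2| = 2.
|S1 ∖ S2| = |S1| − |S1∩S2| = 65 − 2 = 63.00.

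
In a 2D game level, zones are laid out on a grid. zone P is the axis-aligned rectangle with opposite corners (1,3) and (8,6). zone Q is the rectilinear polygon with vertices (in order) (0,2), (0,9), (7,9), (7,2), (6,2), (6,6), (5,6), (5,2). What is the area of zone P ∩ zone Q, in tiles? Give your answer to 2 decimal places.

15.00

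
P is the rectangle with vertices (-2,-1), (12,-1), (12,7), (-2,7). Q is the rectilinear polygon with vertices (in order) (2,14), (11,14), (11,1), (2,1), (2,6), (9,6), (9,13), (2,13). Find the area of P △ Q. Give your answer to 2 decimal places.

|P| = 112, |Q| = 68, |P∩Q| = 47.
|P △ Q| = |P| + |Q| − 2·|P∩Q| = 112 + 68 − 94 = 86.00.

86.00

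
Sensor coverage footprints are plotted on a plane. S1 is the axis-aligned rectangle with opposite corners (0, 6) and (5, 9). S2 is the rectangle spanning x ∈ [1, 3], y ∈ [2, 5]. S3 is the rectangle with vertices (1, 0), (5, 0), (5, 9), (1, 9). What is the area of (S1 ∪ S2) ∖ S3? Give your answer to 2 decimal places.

3.00

|S1 ∪ S2| = 21.
|(S1 ∪ S2) ∩ S3| = 18.
|(S1 ∪ S2) ∖ S3| = 21 − 18 = 3.00.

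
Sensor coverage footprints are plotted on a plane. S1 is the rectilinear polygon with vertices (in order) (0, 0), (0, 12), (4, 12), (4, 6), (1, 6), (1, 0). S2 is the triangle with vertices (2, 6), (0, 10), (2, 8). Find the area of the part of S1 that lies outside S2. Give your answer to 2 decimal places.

28.00

|S1| = 30, |S1∩S2| = 2.
|S1 ∖ S2| = |S1| − |S1∩S2| = 30 − 2 = 28.00.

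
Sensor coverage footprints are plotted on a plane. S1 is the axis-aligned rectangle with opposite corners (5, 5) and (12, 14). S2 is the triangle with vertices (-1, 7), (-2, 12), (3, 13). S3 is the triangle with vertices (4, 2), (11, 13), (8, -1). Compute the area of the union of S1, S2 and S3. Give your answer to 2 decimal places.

By inclusion–exclusion:
Individual areas: |S1| = 63, |S2| = 13, |S3| = 32.5.
|S1∩S2| = 0.
|S1∩S3| = 13.5065.
|S2∩S3| = 0.
|S1∩S2∩S3| = 0.
|S1 ∪ S2 ∪ S3| = 108.5 − 13.5065 + 0 = 94.99.

94.99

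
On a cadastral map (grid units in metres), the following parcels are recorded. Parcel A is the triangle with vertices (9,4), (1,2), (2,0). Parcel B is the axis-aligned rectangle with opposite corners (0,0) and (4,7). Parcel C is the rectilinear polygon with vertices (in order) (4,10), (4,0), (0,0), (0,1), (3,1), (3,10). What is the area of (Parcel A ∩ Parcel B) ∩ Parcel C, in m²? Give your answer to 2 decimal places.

2.73

The region (Parcel A ∩ Parcel B) ∩ Parcel C is the polygon with vertices (4,2.75), (4,1.143), (2,0), (1.5,1), (3,1), (3,2.5).
By the shoelace formula its area is 2.73.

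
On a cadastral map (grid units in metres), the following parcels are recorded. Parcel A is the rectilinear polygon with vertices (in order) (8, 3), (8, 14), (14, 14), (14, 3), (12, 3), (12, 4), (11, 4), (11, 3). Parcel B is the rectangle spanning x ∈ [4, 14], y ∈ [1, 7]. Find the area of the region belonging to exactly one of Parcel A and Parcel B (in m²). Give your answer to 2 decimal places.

79.00

|Parcel A| = 65, |Parcel B| = 60, |Parcel A∩Parcel B| = 23.
|Parcel A △ Parcel B| = |Parcel A| + |Parcel B| − 2·|Parcel A∩Parcel B| = 65 + 60 − 46 = 79.00.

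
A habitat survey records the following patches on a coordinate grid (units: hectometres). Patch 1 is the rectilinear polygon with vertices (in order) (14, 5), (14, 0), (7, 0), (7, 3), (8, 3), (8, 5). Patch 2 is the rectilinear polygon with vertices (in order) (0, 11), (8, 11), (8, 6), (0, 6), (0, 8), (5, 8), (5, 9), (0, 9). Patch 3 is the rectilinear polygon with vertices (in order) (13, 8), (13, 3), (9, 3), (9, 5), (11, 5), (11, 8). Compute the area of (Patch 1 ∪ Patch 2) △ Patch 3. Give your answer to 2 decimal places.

|Patch 1 ∪ Patch 2| = 68.
|(Patch 1 ∪ Patch 2) ∩ Patch 3| = 8.
|(Patch 1 ∪ Patch 2) △ Patch 3| = 68 + 14 − 16 = 66.00.

66.00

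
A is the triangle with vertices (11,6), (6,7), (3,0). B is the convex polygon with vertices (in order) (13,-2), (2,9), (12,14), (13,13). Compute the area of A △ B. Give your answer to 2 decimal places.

|A| = 19, |B| = 90, |A∩B| = 10.3143.
|A △ B| = |A| + |B| − 2·|A∩B| = 19 + 90 − 20.6286 = 88.37.

88.37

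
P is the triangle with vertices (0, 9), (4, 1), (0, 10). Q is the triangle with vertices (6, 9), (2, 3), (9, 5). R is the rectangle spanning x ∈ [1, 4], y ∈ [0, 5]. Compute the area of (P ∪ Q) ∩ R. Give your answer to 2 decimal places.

2.44

|P ∪ Q| = 18.9045.
|(P ∪ Q) ∩ R| = 2.44.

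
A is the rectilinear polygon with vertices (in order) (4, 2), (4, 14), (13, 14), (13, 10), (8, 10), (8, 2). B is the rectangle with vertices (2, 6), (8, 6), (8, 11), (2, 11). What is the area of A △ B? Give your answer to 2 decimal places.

58.00

|A| = 68, |B| = 30, |A∩B| = 20.
|A △ B| = |A| + |B| − 2·|A∩B| = 68 + 30 − 40 = 58.00.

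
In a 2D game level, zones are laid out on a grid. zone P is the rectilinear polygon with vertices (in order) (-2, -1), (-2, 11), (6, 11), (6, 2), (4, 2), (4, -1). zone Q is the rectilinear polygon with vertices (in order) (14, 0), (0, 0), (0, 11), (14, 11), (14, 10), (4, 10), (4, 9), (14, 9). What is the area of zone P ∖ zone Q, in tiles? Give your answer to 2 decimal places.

30.00

|zone P| = 90, |zone P∩zone Q| = 60.
|zone P ∖ zone Q| = |zone P| − |zone P∩zone Q| = 90 − 60 = 30.00.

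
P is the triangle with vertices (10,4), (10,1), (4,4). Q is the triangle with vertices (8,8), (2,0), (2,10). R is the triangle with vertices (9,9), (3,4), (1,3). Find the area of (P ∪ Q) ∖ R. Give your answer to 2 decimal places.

37.00

|P ∪ Q| = 38.8182.
|(P ∪ Q) ∩ R| = 1.8164.
|(P ∪ Q) ∖ R| = 38.8182 − 1.8164 = 37.00.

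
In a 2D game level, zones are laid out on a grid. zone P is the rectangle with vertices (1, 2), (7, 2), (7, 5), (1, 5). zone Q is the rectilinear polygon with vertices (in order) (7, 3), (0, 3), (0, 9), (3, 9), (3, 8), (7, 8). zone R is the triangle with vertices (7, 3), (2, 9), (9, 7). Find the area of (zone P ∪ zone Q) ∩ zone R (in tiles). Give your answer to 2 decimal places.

The region (zone P ∪ zone Q) ∩ zone R is the polygon with vertices (3,8), (5.5,8), (7,7.571), (7,5), (7,3), (2,9), (3,8.714).
By the shoelace formula its area is 10.54.

10.54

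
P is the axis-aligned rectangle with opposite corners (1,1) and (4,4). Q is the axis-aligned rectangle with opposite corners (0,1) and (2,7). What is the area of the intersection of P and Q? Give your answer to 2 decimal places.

3.00

|P∩Q|: x∈[1,2], y∈[1,4] → 1·3 = 3.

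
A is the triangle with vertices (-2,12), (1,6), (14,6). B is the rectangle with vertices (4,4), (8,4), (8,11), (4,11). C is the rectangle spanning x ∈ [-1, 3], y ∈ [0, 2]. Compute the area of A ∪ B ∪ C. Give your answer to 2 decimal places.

By inclusion–exclusion:
Individual areas: |A| = 39, |B| = 28, |C| = 8.
|A∩B| = 12.
|A∩C| = 0.
|B∩C| = 0 (no overlap).
|A∩B∩C| = 0.
|A ∪ B ∪ C| = 75 − 12 + 0 = 63.00.

63.00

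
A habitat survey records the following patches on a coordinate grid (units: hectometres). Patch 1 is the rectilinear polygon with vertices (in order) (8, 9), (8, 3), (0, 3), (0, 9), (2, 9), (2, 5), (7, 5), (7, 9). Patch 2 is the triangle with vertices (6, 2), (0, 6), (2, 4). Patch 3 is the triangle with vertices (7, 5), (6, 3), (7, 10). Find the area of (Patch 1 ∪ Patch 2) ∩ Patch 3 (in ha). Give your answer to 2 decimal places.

0.71

|Patch 1 ∪ Patch 2| = 28.25.
|(Patch 1 ∪ Patch 2) ∩ Patch 3| = 0.71.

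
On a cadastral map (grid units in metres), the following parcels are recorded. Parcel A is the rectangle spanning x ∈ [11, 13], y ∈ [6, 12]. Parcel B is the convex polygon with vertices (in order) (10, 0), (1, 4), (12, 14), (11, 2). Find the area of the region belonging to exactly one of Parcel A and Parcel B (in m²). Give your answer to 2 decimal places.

77.00

|Parcel A| = 12, |Parcel B| = 72, |Parcel A∩Parcel B| = 3.5.
|Parcel A △ Parcel B| = |Parcel A| + |Parcel B| − 2·|Parcel A∩Parcel B| = 12 + 72 − 7 = 77.00.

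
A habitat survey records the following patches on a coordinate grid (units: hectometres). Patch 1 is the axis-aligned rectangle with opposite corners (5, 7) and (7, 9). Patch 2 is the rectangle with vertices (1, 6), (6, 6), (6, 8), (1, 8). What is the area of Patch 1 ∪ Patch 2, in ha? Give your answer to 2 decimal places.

By inclusion–exclusion:
Individual areas: |Patch 1| = 4, |Patch 2| = 10.
|Patch 1∩Patch 2|: x∈[5,6], y∈[7,8] → 1·1 = 1.
|Patch 1 ∪ Patch 2| = 14 − 1 = 13.00.

13.00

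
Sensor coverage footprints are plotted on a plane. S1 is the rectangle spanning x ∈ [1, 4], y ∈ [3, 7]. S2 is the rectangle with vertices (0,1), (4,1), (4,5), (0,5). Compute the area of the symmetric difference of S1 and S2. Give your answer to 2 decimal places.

|S1∩S2|: x∈[1,4], y∈[3,5] → 3·2 = 6.
|S1 △ S2| = |S1| + |S2| − 2·|S1∩S2| = 12 + 16 − 12 = 16.00.

16.00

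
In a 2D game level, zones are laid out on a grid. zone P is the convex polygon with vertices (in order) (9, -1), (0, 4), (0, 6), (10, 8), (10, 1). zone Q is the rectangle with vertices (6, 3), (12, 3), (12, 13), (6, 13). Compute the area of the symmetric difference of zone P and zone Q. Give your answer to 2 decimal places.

79.70

|zone P| = 56.5, |zone Q| = 60, |zone P∩zone Q| = 18.4.
|zone P △ zone Q| = |zone P| + |zone Q| − 2·|zone P∩zone Q| = 56.5 + 60 − 36.8 = 79.70.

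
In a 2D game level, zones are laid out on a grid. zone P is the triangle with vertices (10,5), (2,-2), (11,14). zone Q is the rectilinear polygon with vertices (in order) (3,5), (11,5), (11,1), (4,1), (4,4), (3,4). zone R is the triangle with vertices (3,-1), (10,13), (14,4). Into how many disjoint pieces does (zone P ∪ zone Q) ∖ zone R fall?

(zone P ∪ zone Q) ∖ zone R splits into 3 disjoint pieces (area 6.1679, area 0.8418, area 2.9455).

3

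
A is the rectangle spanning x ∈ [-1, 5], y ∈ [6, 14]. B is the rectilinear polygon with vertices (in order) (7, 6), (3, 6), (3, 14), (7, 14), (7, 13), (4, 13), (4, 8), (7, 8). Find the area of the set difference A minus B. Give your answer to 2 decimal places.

37.00

|A| = 48, |A∩B| = 11.
|A ∖ B| = |A| − |A∩B| = 48 − 11 = 37.00.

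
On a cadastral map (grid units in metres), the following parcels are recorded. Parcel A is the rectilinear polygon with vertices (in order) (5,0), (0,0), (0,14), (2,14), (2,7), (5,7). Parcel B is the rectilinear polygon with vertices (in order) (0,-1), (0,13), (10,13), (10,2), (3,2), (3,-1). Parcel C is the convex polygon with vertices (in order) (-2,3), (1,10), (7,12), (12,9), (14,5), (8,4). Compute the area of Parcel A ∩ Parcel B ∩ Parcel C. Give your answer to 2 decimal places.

22.75

The intersection is the polygon with vertices (0,7.667), (1,10), (2,10.333), (2,7), (5,7), (5,3.7), (0,3.2).
By the shoelace formula its area is 22.75.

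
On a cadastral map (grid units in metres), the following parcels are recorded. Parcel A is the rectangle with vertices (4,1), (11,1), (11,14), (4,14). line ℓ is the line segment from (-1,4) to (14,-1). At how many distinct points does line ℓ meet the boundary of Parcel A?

The segment meets the boundary at (4,2.333), (8,1).

2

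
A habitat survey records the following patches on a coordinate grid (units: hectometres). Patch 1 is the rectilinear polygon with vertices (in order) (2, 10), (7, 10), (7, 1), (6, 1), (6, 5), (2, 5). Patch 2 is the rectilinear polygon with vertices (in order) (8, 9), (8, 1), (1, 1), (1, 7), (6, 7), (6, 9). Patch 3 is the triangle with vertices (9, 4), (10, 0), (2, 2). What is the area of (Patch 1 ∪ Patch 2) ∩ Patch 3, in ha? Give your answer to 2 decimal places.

9.14

The region (Patch 1 ∪ Patch 2) ∩ Patch 3 is the polygon with vertices (8,1), (7,1), (6,1), (2,2), (8,3.714).
By the shoelace formula its area is 9.14.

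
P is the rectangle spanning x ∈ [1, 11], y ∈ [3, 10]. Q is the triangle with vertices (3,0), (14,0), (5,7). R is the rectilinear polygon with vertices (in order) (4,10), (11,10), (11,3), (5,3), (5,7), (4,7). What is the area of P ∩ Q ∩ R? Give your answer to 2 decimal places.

10.29

The intersection is the polygon with vertices (10.143,3), (5,3), (5,7).
By the shoelace formula its area is 10.29.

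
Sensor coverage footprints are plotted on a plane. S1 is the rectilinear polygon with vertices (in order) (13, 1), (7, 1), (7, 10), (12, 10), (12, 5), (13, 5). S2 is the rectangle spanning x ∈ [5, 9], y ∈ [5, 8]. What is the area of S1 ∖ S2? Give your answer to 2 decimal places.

43.00

|S1| = 49, |S1∩S2| = 6.
|S1 ∖ S2| = |S1| − |S1∩S2| = 49 − 6 = 43.00.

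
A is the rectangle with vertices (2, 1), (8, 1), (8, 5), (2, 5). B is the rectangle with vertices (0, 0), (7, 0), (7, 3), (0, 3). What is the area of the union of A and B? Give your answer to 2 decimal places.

35.00

By inclusion–exclusion:
Individual areas: |A| = 24, |B| = 21.
|A∩B|: x∈[2,7], y∈[1,3] → 5·2 = 10.
|A ∪ B| = 45 − 10 = 35.00.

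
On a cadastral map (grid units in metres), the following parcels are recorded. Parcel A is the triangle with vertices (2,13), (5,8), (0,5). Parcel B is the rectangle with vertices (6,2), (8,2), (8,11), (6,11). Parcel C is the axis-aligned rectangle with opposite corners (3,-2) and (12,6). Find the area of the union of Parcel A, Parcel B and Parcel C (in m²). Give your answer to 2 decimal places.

99.00

By inclusion–exclusion:
Individual areas: |Parcel A| = 17, |Parcel B| = 18, |Parcel C| = 72.
|Parcel A∩Parcel B| = 0.
|Parcel A∩Parcel C| = 0.
|Parcel B∩Parcel C|: x∈[6,8], y∈[2,6] → 2·4 = 8.
|Parcel A∩Parcel B∩Parcel C| = 0.
|Parcel A ∪ Parcel B ∪ Parcel C| = 107 − 8 + 0 = 99.00.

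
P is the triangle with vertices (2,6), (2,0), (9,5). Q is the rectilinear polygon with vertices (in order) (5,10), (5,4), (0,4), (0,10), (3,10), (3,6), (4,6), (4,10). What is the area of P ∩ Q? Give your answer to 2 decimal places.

The intersection is the polygon with vertices (2,6), (5,5.571), (5,4), (2,4).
By the shoelace formula its area is 5.36.

5.36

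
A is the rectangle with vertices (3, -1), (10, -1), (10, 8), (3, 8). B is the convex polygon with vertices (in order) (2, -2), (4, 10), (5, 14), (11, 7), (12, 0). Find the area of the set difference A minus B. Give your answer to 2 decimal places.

|A| = 63, |A∩B| = 60.7667.
|A ∖ B| = |A| − |A∩B| = 63 − 60.7667 = 2.23.

2.23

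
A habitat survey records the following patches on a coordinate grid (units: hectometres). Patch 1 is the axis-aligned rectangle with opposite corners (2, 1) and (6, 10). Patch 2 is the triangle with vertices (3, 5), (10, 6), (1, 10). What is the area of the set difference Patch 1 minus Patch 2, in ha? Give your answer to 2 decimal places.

23.23

|Patch 1| = 36, |Patch 1∩Patch 2| = 12.7738.
|Patch 1 ∖ Patch 2| = |Patch 1| − |Patch 1∩Patch 2| = 36 − 12.7738 = 23.23.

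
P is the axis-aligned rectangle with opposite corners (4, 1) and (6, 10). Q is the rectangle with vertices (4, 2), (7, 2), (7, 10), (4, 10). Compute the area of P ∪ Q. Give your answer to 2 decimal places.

By inclusion–exclusion:
Individual areas: |P| = 18, |Q| = 24.
|P∩Q|: x∈[4,6], y∈[2,10] → 2·8 = 16.
|P ∪ Q| = 42 − 16 = 26.00.

26.00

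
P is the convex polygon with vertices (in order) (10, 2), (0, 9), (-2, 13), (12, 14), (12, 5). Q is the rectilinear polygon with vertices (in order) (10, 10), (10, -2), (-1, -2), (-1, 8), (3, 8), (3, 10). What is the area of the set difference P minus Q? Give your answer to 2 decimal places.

|P| = 105, |P∩Q| = 39.7143.
|P ∖ Q| = |P| − |P∩Q| = 105 − 39.7143 = 65.29.

65.29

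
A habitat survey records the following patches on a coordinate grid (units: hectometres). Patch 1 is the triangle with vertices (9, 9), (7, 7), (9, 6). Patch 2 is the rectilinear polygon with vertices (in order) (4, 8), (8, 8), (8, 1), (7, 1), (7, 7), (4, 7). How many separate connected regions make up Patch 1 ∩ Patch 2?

Patch 1 ∩ Patch 2 is a single connected region.

1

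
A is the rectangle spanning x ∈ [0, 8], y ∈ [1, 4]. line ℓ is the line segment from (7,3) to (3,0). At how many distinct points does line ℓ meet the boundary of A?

The segment meets the boundary at (4.333,1).

1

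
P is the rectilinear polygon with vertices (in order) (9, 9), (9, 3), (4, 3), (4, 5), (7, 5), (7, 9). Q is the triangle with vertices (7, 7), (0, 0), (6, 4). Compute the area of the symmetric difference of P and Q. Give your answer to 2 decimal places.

|P| = 18, |Q| = 7, |P∩Q| = 2.9167.
|P △ Q| = |P| + |Q| − 2·|P∩Q| = 18 + 7 − 5.8333 = 19.17.

19.17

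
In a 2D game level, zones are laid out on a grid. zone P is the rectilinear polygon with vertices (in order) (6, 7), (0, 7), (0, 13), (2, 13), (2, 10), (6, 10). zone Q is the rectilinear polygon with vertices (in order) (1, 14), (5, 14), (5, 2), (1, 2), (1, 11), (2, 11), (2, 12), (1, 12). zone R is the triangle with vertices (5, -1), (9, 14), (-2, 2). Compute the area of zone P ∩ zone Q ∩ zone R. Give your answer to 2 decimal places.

The intersection is the polygon with vertices (5,7), (2.583,7), (5,9.636).
By the shoelace formula its area is 3.19.

3.19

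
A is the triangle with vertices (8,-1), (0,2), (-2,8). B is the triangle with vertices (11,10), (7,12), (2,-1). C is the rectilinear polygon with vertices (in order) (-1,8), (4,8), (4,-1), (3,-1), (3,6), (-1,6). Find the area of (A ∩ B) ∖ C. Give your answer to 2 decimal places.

|A ∩ B| = 1.9705.
|(A ∩ B) ∩ C| = 1.5676.
|(A ∩ B) ∖ C| = 1.9705 − 1.5676 = 0.40.

0.40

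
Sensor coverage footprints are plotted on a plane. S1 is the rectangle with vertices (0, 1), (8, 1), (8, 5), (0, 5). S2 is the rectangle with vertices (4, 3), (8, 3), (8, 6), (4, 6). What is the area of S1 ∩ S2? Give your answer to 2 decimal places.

8.00

|S1∩S2|: x∈[4,8], y∈[3,5] → 4·2 = 8.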